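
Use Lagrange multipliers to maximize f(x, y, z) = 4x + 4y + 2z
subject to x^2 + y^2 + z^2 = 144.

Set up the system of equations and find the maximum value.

Lagrange conditions: 4 = 2*lambda*x, 4 = 2*lambda*y, 2 = 2*lambda*z
So x:4 = y:4 = z:2, i.e. x = 4t, y = 4t, z = 2t
Constraint: t^2*(4^2 + 4^2 + 2^2) = 144
  t^2 * 36 = 144  =>  t = sqrt(4)
Maximum = 4*4t + 4*4t + 2*2t = 36*sqrt(4) = 72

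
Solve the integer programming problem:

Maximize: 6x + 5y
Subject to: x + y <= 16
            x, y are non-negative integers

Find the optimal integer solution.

Objective: 6x + 5y, constraint: x + y <= 16
Coefficient of x is 6 >= coefficient of y is 5, so allocate the entire budget to x.
Optimal: x = 16, y = 0, value = 96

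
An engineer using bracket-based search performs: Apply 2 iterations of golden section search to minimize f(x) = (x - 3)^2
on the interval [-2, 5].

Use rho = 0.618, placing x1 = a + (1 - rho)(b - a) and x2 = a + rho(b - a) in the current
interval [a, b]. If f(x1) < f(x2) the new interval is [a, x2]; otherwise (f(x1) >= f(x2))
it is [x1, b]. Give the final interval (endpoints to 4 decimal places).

Golden section search for min of f(x) = (x - 3)^2 on [-2, 5].
Each step: x1 = a + (1 - rho)(b - a), x2 = a + rho(b - a); if f(x1) < f(x2) keep [a, x2], otherwise keep [x1, b].
Step 1: [-2.0000, 5.0000], x1=0.6740 (f=5.4103), x2=2.3260 (f=0.4543); f(x1) > f(x2) => keep [0.6740, 5.0000]
Step 2: [0.6740, 5.0000], x1=2.3265 (f=0.4536), x2=3.3475 (f=0.1207); f(x1) > f(x2) => keep [2.3265, 5.0000]
Final interval: [2.3265, 5.0000]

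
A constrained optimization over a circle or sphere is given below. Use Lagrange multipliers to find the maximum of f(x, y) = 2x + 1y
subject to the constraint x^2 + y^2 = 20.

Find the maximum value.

Set up Lagrange conditions: grad f = lambda * grad g
  2 = 2*lambda*x
  1 = 2*lambda*y
From these: x/y = 2/1, so x = 2t, y = 1t for some t.
Substitute into constraint: (2t)^2 + (1t)^2 = 20
  t^2 * 5 = 20
  t = sqrt(20/5)
Maximum = 2*x + 1*y = (2^2 + 1^2)*t = 5 * sqrt(20/5) = 10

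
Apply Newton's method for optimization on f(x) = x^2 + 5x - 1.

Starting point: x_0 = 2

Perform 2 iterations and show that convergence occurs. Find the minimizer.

f(x) = x^2 + 5x - 1, f'(x) = 2x + (5), f''(x) = 2
Step 1: f'(2) = 9, x_1 = 2 - 9/2 = -5/2
Step 2: f'(-5/2) = 0, x_2 = -5/2 (converged)
Newton's method converges in 1 step for quadratics.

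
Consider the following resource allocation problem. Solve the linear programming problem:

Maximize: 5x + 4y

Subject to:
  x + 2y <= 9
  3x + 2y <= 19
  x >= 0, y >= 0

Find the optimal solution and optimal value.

Feasible vertices: (0, 0), (0, 9/2), (5, 2), (19/3, 0)
Objective 5x + 4y at each:
  (0, 0): 0
  (0, 9/2): 18
  (5, 2): 33
  (19/3, 0): 95/3
Maximum is 33 at (5, 2).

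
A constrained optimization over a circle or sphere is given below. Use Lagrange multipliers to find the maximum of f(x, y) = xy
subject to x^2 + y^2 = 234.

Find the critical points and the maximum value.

Lagrange conditions: y = 2*lambda*x and x = 2*lambda*y
If x = 0 then y = 0, violating the constraint, so x, y != 0.
Dividing: y/x = x/y => x^2 = y^2 => y = x or y = -x
Constraint: 2x^2 = 234 => x^2 = 117 => x = +/-sqrt(117)
Critical points: (sqrt(117), sqrt(117)), (-sqrt(117), -sqrt(117)), (sqrt(117), -sqrt(117)), (-sqrt(117), sqrt(117))
  y = x:  xy = x^2 = 117  at (sqrt(117), sqrt(117)) and (-sqrt(117), -sqrt(117))
  y = -x: xy = -x^2 = -117 at (sqrt(117), -sqrt(117)) and (-sqrt(117), sqrt(117))
Maximum xy = 117 at (sqrt(117), sqrt(117)) and (-sqrt(117), -sqrt(117))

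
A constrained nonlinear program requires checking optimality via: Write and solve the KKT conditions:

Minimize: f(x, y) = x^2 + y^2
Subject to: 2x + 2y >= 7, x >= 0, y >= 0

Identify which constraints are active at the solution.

KKT conditions for min x^2 + y^2 s.t. 2x + 2y >= 7, x >= 0, y >= 0:
Stationarity: 2x = mu*2 + mu_x, 2y = mu*2 + mu_y, with mu, mu_x, mu_y >= 0
Complementary slackness: mu*(2x + 2y - 7) = 0, mu_x*x = 0, mu_y*y = 0
(0, 0) is infeasible (2*0 + 2*0 < 7), so if mu = 0 stationarity would force x = mu_x/2 >= 0, y = mu_y/2 >= 0 with mu_x*x = mu_y*y = 0, i.e. x = y = 0: contradiction. Hence mu > 0 and 2x + 2y = 7 is active.
Try x > 0, y > 0 (so mu_x = mu_y = 0): x = 2*mu/2, y = 2*mu/2
Substitute: 2*(2*mu/2) + 2*(2*mu/2) = 7
  mu*8/2 = 7 => mu = 7/4
x* = 7/4 > 0, y* = 7/4 > 0, consistent with mu_x = mu_y = 0.
f is convex and the constraints are linear, so this KKT point is the global minimum.
f* = 49/8
Active constraints: 2x + 2y >= 7 (holds with equality, mu = 7/4 > 0); x >= 0 and y >= 0 are inactive (mu_x = mu_y = 0).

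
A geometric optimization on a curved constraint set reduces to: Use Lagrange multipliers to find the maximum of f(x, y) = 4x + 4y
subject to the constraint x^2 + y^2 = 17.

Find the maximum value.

Set up Lagrange conditions: grad f = lambda * grad g
  4 = 2*lambda*x
  4 = 2*lambda*y
From these: x/y = 4/4, so x = 4t, y = 4t for some t.
Substitute into constraint: (4t)^2 + (4t)^2 = 17
  t^2 * 32 = 17
  t = sqrt(17/32)
Maximum = 4*x + 4*y = (4^2 + 4^2)*t = 32 * sqrt(17/32) = sqrt(544)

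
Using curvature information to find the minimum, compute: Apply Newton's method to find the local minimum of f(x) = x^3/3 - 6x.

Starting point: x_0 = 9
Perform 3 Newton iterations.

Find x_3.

f(x) = x^3/3 - 6x
f'(x) = x^2 - 6, f''(x) = 2x
Newton update: x_{n+1} = x_n - (x_n^2 - 6)/(2*x_n)
Step 1: x_0 = 9, f'=75, f''=18, x_1 = 29/6
Step 2: x_1 = 29/6, f'=625/36, f''=29/3, x_2 = 1057/348
Step 3: x_2 = 1057/348, f'=390625/121104, f''=1057/174, x_3 = 1843873/735672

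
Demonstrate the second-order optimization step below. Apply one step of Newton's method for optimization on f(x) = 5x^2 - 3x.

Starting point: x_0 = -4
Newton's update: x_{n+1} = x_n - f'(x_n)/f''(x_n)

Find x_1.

f(x) = 5x^2 - 3x
f'(x) = 10x + (-3), f''(x) = 10
Newton step: x_1 = x_0 - f'(x_0)/f''(x_0)
f'(-4) = -43
x_1 = -4 - -43/10 = 3/10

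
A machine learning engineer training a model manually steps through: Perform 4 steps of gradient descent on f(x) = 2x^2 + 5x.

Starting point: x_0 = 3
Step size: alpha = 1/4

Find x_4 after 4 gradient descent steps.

f(x) = 2x^2 + 5x, f'(x) = 4x + (5)
Step 1: f'(3) = 17, x_1 = 3 - 1/4 * 17 = -5/4
Step 2: f'(-5/4) = 0, x_2 = -5/4 - 1/4 * 0 = -5/4
Step 3: f'(-5/4) = 0, x_3 = -5/4 - 1/4 * 0 = -5/4
Step 4: f'(-5/4) = 0, x_4 = -5/4 - 1/4 * 0 = -5/4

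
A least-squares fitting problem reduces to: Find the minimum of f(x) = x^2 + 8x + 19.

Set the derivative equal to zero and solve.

f(x) = x^2 + 8x + 19
f'(x) = 2x + (8) = 0
x = -8/2 = -4
f(-4) = 3
Since f''(x) = 2 > 0, this is a minimum.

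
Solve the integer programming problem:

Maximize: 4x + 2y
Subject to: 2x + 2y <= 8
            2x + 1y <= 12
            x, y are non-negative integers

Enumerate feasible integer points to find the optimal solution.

Constraint 1: 2x + 2y <= 8
Constraint 2: 2x + 1y <= 12
Feasible x range (need y >= 0): 0 <= x <= min(8/2, 12/2) => x in {0, ..., 4}.
Enumerate feasible integer points row by row (the coefficient of y is 2 > 0, so for each x the largest feasible y gives the best value):
  x = 0: y <= min((8 - 2*0)/2, (12 - 2*0)/1) => y in {0, ..., 4}; best 4*0 + 2*4 = 8
  x = 1: y <= min((8 - 2*1)/2, (12 - 2*1)/1) => y in {0, ..., 3}; best 4*1 + 2*3 = 10
  x = 2: y <= min((8 - 2*2)/2, (12 - 2*2)/1) => y in {0, ..., 2}; best 4*2 + 2*2 = 12
  x = 3: y <= min((8 - 2*3)/2, (12 - 2*3)/1) => y in {0, ..., 1}; best 4*3 + 2*1 = 14
  x = 4: y <= min((8 - 2*4)/2, (12 - 2*4)/1) => y in {0}; best 4*4 + 2*0 = 16
The maximum 4x + 2y = 16 is achieved at x = 4, y = 0.
Check: 2*4 + 2*0 = 8 <= 8 and 2*4 + 1*0 = 8 <= 12.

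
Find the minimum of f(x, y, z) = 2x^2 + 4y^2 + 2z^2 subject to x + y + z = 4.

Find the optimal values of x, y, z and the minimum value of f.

Using Lagrange multipliers on f = 2x^2 + 4y^2 + 2z^2 with constraint x + y + z = 4:
Conditions: 2*2*x = lambda, 2*4*y = lambda, 2*2*z = lambda
So x = lambda/4, y = lambda/8, z = lambda/4
Substituting into constraint: lambda * (5/8) = 4
lambda = 32/5
x = 8/5, y = 4/5, z = 8/5
Minimum value = 64/5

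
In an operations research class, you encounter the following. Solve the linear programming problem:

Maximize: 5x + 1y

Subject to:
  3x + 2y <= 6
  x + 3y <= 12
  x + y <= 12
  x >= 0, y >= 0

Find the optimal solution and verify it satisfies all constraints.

Feasible vertices: (0, 0), (0, 3), (2, 0)
Objective 5x + 1y at each vertex:
  (0, 0): 0
  (0, 3): 3
  (2, 0): 10
Maximum is 10 at (2, 0).
Verify constraints at (x, y) = (2, 0):
  3*2 + 2*0 = 6 <= 6 (active)
  1*2 + 3*0 = 2 <= 12
  1*2 + 1*0 = 2 <= 12
  x = 2 >= 0, y = 0 >= 0. All constraints satisfied.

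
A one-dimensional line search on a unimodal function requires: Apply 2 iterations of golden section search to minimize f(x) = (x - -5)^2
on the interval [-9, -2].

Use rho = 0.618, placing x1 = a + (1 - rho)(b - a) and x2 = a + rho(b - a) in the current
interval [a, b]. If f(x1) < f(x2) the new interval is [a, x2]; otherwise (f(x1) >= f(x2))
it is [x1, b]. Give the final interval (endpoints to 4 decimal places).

Golden section search for min of f(x) = (x - -5)^2 on [-9, -2].
Each step: x1 = a + (1 - rho)(b - a), x2 = a + rho(b - a); if f(x1) < f(x2) keep [a, x2], otherwise keep [x1, b].
Step 1: [-9.0000, -2.0000], x1=-6.3260 (f=1.7583), x2=-4.6740 (f=0.1063); f(x1) > f(x2) => keep [-6.3260, -2.0000]
Step 2: [-6.3260, -2.0000], x1=-4.6735 (f=0.1066), x2=-3.6525 (f=1.8157); f(x1) < f(x2) => keep [-6.3260, -3.6525]
Final interval: [-6.3260, -3.6525]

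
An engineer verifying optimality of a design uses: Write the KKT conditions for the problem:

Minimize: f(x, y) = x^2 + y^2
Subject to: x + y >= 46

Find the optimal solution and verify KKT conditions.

KKT conditions for min x^2 + y^2 s.t. x + y >= 46:
Stationarity: 2x = mu, 2y = mu
So x = y = mu/2.
Complementary slackness: mu*(x + y - 46) = 0
Primal feasibility: x + y >= 46; dual feasibility: mu >= 0
If mu = 0 then x = y = 0, but 0 + 0 < 46 is infeasible, so the constraint is active.
Constraint active: x + y = 2*(mu/2) = 46 => mu = 46
x = y = 23, f = 1058
Verify: stationarity 2*23 = 46 = mu; primal 23 + 23 = 46 >= 46; dual mu = 46 >= 0; complementary slackness 46*(46 - 46) = 0. All KKT conditions hold.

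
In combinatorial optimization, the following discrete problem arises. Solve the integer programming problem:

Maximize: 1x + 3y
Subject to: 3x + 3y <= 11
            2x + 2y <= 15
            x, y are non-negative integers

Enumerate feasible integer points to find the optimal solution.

Constraint 1: 3x + 3y <= 11
Constraint 2: 2x + 2y <= 15
Feasible x range (need y >= 0): 0 <= x <= min(11/3, 15/2) => x in {0, ..., 3}.
Enumerate feasible integer points row by row (the coefficient of y is 3 > 0, so for each x the largest feasible y gives the best value):
  x = 0: y <= min((11 - 3*0)/3, (15 - 2*0)/2) => y in {0, ..., 3}; best 1*0 + 3*3 = 9
  x = 1: y <= min((11 - 3*1)/3, (15 - 2*1)/2) => y in {0, ..., 2}; best 1*1 + 3*2 = 7
  x = 2: y <= min((11 - 3*2)/3, (15 - 2*2)/2) => y in {0, ..., 1}; best 1*2 + 3*1 = 5
  x = 3: y <= min((11 - 3*3)/3, (15 - 2*3)/2) => y in {0}; best 1*3 + 3*0 = 3
The maximum 1x + 3y = 9 is achieved at x = 0, y = 3.
Check: 3*0 + 3*3 = 9 <= 11 and 2*0 + 2*3 = 6 <= 15.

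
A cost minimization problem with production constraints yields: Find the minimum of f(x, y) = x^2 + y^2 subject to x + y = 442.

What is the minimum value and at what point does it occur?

Substitute y = 442 - x into f(x,y) = x^2 + y^2:
g(x) = x^2 + (442 - x)^2 = 2x^2 - 884x + 195364
g'(x) = 4x - 884 = 0  =>  x = 221
y = 442 - 221 = 221
Minimum value = 221^2 + 221^2 = 97682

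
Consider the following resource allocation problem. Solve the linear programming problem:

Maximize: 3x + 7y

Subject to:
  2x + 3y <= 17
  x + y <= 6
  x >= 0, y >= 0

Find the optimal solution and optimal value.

Feasible vertices: (0, 0), (0, 17/3), (1, 5), (6, 0)
Objective 3x + 7y at each:
  (0, 0): 0
  (0, 17/3): 119/3
  (1, 5): 38
  (6, 0): 18
Maximum is 119/3 at (0, 17/3).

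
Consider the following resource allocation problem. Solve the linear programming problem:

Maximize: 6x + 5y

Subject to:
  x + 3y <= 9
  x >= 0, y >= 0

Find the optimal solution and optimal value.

The feasible region has vertices at [(0, 0), (9, 0), (0, 3)].
Checking objective 6x + 5y at each vertex:
  (0, 0): 6*0 + 5*0 = 0
  (9, 0): 6*9 + 5*0 = 54
  (0, 3): 6*0 + 5*3 = 15
Maximum is 54 at (9, 0).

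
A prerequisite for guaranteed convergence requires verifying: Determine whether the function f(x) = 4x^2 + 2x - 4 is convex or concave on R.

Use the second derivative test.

f(x) = 4x^2 + 2x - 4
f'(x) = 8x + 2
f''(x) = 8
Since f''(x) = 8 > 0 for all x, f is convex on R.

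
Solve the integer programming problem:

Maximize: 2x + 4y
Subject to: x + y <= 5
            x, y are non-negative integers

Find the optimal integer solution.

Objective: 2x + 4y, constraint: x + y <= 5
Coefficient of y is 4 > coefficient of x is 2, so allocate the entire budget to y.
Optimal: x = 0, y = 5, value = 20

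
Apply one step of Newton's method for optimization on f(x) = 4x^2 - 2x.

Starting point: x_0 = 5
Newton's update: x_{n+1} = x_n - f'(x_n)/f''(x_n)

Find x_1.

f(x) = 4x^2 - 2x
f'(x) = 8x + (-2), f''(x) = 8
Newton step: x_1 = x_0 - f'(x_0)/f''(x_0)
f'(5) = 38
x_1 = 5 - 38/8 = 1/4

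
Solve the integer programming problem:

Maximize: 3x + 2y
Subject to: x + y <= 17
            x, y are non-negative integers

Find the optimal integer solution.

Objective: 3x + 2y, constraint: x + y <= 17
Coefficient of x is 3 >= coefficient of y is 2, so allocate the entire budget to x.
Optimal: x = 17, y = 0, value = 51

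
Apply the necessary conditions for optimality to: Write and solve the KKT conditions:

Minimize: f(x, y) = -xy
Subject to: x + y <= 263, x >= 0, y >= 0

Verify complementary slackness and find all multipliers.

Problem: min -xy s.t. x + y <= 263 (multiplier lambda), x >= 0 (mu_x), y >= 0 (mu_y)
KKT stationarity: -y + lambda - mu_x = 0, -x + lambda - mu_y = 0, with lambda, mu_x, mu_y >= 0
Complementary slackness: lambda*(x + y - 263) = 0, mu_x*x = 0, mu_y*y = 0
If lambda = 0: y = -mu_x <= 0 and x = -mu_y <= 0 force x = y = 0 with f = 0; but x = y = 263/2 is feasible with f = -69169/4 < 0, so this is not the minimum. Hence lambda > 0 and x + y = 263.
Try x > 0, y > 0 (so mu_x = mu_y = 0): y = lambda, x = lambda => x = y = lambda
x + y = 263 => 2*lambda = 263 => lambda = 263/2
x* = y* = 263/2 > 0, consistent with mu_x = mu_y = 0.
(Any feasible point with x = 0 or y = 0 has f = 0 > -69169/4, so the minimum is not on those boundaries.)
min(-xy) = -69169/4 (i.e. max xy = 69169/4)
Multipliers: lambda = 263/2, mu_x = 0, mu_y = 0
Complementary slackness: lambda*(x + y - 263) = 263/2*(263/2 + 263/2 - 263) = 0, mu_x*x = 0*263/2 = 0, mu_y*y = 0*263/2 = 0. Satisfied.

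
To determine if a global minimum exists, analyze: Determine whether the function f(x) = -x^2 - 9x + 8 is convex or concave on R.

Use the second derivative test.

f(x) = -x^2 - 9x + 8
f'(x) = -2x - 9
f''(x) = -2
Since f''(x) = -2 < 0 for all x, f is concave on R.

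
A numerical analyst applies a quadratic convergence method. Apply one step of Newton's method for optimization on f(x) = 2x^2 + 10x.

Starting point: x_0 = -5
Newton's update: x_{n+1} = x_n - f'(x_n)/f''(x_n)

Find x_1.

f(x) = 2x^2 + 10x
f'(x) = 4x + (10), f''(x) = 4
Newton step: x_1 = x_0 - f'(x_0)/f''(x_0)
f'(-5) = -10
x_1 = -5 - -10/4 = -5/2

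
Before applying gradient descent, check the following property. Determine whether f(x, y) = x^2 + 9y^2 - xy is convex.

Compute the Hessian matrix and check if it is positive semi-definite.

f(x,y) = x^2 + 9y^2 - xy
Hessian H = [[2, -1], [-1, 18]]
trace(H) = 20, det(H) = 35
Eigenvalues: (20 +/- sqrt(260)) / 2 = 18.06, 1.938
Since both eigenvalues > 0, f is convex.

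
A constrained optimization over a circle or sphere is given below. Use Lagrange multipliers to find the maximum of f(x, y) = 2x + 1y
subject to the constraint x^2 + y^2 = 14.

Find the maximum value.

Set up Lagrange conditions: grad f = lambda * grad g
  2 = 2*lambda*x
  1 = 2*lambda*y
From these: x/y = 2/1, so x = 2t, y = 1t for some t.
Substitute into constraint: (2t)^2 + (1t)^2 = 14
  t^2 * 5 = 14
  t = sqrt(14/5)
Maximum = 2*x + 1*y = (2^2 + 1^2)*t = 5 * sqrt(14/5) = sqrt(70)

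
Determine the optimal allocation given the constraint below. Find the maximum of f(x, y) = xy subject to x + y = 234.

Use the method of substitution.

Substitute y = 234 - x into f(x,y) = xy:
g(x) = x(234 - x) = 234x - x^2
g'(x) = 234 - 2x = 0  =>  x = 117
y = 234 - 117 = 117
Maximum value = 117 * 117 = 13689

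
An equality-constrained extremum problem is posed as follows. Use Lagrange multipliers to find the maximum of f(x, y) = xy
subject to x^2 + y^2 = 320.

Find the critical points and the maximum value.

Lagrange conditions: y = 2*lambda*x and x = 2*lambda*y
If x = 0 then y = 0, violating the constraint, so x, y != 0.
Dividing: y/x = x/y => x^2 = y^2 => y = x or y = -x
Constraint: 2x^2 = 320 => x^2 = 160 => x = +/-sqrt(160)
Critical points: (sqrt(160), sqrt(160)), (-sqrt(160), -sqrt(160)), (sqrt(160), -sqrt(160)), (-sqrt(160), sqrt(160))
  y = x:  xy = x^2 = 160  at (sqrt(160), sqrt(160)) and (-sqrt(160), -sqrt(160))
  y = -x: xy = -x^2 = -160 at (sqrt(160), -sqrt(160)) and (-sqrt(160), sqrt(160))
Maximum xy = 160 at (sqrt(160), sqrt(160)) and (-sqrt(160), -sqrt(160))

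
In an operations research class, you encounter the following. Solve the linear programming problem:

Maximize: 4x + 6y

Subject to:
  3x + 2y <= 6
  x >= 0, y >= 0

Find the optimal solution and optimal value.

The feasible region has vertices at [(0, 0), (2, 0), (0, 3)].
Checking objective 4x + 6y at each vertex:
  (0, 0): 4*0 + 6*0 = 0
  (2, 0): 4*2 + 6*0 = 8
  (0, 3): 4*0 + 6*3 = 18
Maximum is 18 at (0, 3).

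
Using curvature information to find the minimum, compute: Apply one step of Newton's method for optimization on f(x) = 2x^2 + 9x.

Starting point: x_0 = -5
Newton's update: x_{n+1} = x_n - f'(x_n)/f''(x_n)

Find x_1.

f(x) = 2x^2 + 9x
f'(x) = 4x + (9), f''(x) = 4
Newton step: x_1 = x_0 - f'(x_0)/f''(x_0)
f'(-5) = -11
x_1 = -5 - -11/4 = -9/4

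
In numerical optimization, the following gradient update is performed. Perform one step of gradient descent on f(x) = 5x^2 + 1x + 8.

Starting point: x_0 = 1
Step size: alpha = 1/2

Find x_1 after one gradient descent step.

f(x) = 5x^2 + 1x + 8
f'(x) = 10x + 1
f'(1) = 10*1 + (1) = 11
x_1 = x_0 - alpha * f'(x_0) = 1 - 1/2 * 11 = -9/2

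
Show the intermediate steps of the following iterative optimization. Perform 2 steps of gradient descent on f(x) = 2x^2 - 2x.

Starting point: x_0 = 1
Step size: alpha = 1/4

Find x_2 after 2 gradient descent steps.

f(x) = 2x^2 - 2x, f'(x) = 4x + (-2)
Step 1: f'(1) = 2, x_1 = 1 - 1/4 * 2 = 1/2
Step 2: f'(1/2) = 0, x_2 = 1/2 - 1/4 * 0 = 1/2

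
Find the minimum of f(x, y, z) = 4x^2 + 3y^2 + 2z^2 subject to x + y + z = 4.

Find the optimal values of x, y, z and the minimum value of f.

Using Lagrange multipliers on f = 4x^2 + 3y^2 + 2z^2 with constraint x + y + z = 4:
Conditions: 2*4*x = lambda, 2*3*y = lambda, 2*2*z = lambda
So x = lambda/8, y = lambda/6, z = lambda/4
Substituting into constraint: lambda * (13/24) = 4
lambda = 96/13
x = 12/13, y = 16/13, z = 24/13
Minimum value = 192/13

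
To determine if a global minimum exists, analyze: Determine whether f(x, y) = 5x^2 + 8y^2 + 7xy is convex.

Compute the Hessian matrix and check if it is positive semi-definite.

f(x,y) = 5x^2 + 8y^2 + 7xy
Hessian H = [[10, 7], [7, 16]]
trace(H) = 26, det(H) = 111
Eigenvalues: (26 +/- sqrt(232)) / 2 = 20.62, 5.384
Since both eigenvalues > 0, f is convex.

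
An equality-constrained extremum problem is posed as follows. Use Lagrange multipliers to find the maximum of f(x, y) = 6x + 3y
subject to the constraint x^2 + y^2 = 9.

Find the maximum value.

Set up Lagrange conditions: grad f = lambda * grad g
  6 = 2*lambda*x
  3 = 2*lambda*y
From these: x/y = 6/3, so x = 6t, y = 3t for some t.
Substitute into constraint: (6t)^2 + (3t)^2 = 9
  t^2 * 45 = 9
  t = sqrt(9/45)
Maximum = 6*x + 3*y = (6^2 + 3^2)*t = 45 * sqrt(9/45) = sqrt(405)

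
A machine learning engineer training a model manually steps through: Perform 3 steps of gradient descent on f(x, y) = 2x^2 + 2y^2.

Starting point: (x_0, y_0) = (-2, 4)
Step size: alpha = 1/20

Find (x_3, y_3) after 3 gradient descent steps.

f(x,y) = 2x^2 + 2y^2
grad_x = 4x + 0y, grad_y = 4y + 0x
Step 1: grad = (-8, 16), (-8/5, 16/5)
Step 2: grad = (-32/5, 64/5), (-32/25, 64/25)
Step 3: grad = (-128/25, 256/25), (-128/125, 256/125)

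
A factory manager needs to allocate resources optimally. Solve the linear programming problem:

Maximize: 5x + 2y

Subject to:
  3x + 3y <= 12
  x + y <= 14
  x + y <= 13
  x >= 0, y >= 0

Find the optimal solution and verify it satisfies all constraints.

Feasible vertices: (0, 0), (0, 4), (4, 0)
Objective 5x + 2y at each vertex:
  (0, 0): 0
  (0, 4): 8
  (4, 0): 20
Maximum is 20 at (4, 0).
Verify constraints at (x, y) = (4, 0):
  3*4 + 3*0 = 12 <= 12 (active)
  1*4 + 1*0 = 4 <= 14
  1*4 + 1*0 = 4 <= 13
  x = 4 >= 0, y = 0 >= 0. All constraints satisfied.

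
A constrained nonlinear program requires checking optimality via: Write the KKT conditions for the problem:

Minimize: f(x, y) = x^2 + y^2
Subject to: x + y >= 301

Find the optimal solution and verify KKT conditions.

KKT conditions for min x^2 + y^2 s.t. x + y >= 301:
Stationarity: 2x = mu, 2y = mu
So x = y = mu/2.
Complementary slackness: mu*(x + y - 301) = 0
Primal feasibility: x + y >= 301; dual feasibility: mu >= 0
If mu = 0 then x = y = 0, but 0 + 0 < 301 is infeasible, so the constraint is active.
Constraint active: x + y = 2*(mu/2) = 301 => mu = 301
x = y = 301/2, f = 90601/2
Verify: stationarity 2*(301/2) = 301 = mu; primal 301/2 + 301/2 = 301 >= 301; dual mu = 301 >= 0; complementary slackness 301*(301 - 301) = 0. All KKT conditions hold.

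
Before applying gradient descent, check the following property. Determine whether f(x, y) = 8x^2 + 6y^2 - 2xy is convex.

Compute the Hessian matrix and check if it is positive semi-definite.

f(x,y) = 8x^2 + 6y^2 - 2xy
Hessian H = [[16, -2], [-2, 12]]
trace(H) = 28, det(H) = 188
Eigenvalues: (28 +/- sqrt(32)) / 2 = 16.83, 11.17
Since both eigenvalues > 0, f is convex.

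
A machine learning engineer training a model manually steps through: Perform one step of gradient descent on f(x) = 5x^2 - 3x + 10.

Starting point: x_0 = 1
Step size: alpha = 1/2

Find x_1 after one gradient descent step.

f(x) = 5x^2 - 3x + 10
f'(x) = 10x - 3
f'(1) = 10*1 + (-3) = 7
x_1 = x_0 - alpha * f'(x_0) = 1 - 1/2 * 7 = -5/2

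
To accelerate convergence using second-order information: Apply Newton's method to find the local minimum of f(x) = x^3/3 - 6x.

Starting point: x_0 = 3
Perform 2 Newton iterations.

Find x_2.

f(x) = x^3/3 - 6x
f'(x) = x^2 - 6, f''(x) = 2x
Newton update: x_{n+1} = x_n - (x_n^2 - 6)/(2*x_n)
Step 1: x_0 = 3, f'=3, f''=6, x_1 = 5/2
Step 2: x_1 = 5/2, f'=1/4, f''=5, x_2 = 49/20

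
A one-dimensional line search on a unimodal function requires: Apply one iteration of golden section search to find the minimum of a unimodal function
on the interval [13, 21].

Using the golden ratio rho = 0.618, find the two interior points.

Golden section search on [13, 21].
Golden ratio rho = 0.618 (approx).
Interior points:
  x_1 = 13 + (1-0.618)*8 = 16.0560
  x_2 = 13 + 0.618*8 = 17.9440
Compare f(x_1) and f(x_2) to determine which subinterval to keep.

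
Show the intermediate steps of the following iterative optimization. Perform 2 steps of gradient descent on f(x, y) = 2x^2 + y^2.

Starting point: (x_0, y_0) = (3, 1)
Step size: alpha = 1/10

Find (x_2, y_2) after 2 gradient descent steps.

f(x,y) = 2x^2 + y^2
grad_x = 4x + 0y, grad_y = 2y + 0x
Step 1: grad = (12, 2), (9/5, 4/5)
Step 2: grad = (36/5, 8/5), (27/25, 16/25)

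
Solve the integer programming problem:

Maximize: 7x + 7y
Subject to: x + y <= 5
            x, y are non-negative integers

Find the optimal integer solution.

Objective: 7x + 7y, constraint: x + y <= 5
Coefficient of x is 7 >= coefficient of y is 7, so allocate the entire budget to x.
Optimal: x = 5, y = 0, value = 35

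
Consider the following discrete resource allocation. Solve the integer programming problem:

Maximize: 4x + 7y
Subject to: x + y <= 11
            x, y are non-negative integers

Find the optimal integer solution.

Objective: 4x + 7y, constraint: x + y <= 11
Coefficient of y is 7 > coefficient of x is 4, so allocate the entire budget to y.
Optimal: x = 0, y = 11, value = 77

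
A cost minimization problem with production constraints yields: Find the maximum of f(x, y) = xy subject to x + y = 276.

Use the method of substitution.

Substitute y = 276 - x into f(x,y) = xy:
g(x) = x(276 - x) = 276x - x^2
g'(x) = 276 - 2x = 0  =>  x = 138
y = 276 - 138 = 138
Maximum value = 138 * 138 = 19044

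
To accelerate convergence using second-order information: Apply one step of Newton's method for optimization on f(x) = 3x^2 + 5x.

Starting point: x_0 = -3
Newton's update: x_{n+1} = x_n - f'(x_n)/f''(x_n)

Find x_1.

f(x) = 3x^2 + 5x
f'(x) = 6x + (5), f''(x) = 6
Newton step: x_1 = x_0 - f'(x_0)/f''(x_0)
f'(-3) = -13
x_1 = -3 - -13/6 = -5/6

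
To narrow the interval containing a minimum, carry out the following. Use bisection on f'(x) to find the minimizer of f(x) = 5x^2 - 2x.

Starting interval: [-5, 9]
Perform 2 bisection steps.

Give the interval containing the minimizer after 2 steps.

Finding critical point of f(x) = 5x^2 - 2x using bisection on f'(x) = 10x + -2.
f'(x) = 0 when x = 1/5.
Starting interval: [-5, 9]
Step 1: mid = 2, f'(mid) = 18, new interval = [-5, 2]
Step 2: mid = -3/2, f'(mid) = -17, new interval = [-3/2, 2]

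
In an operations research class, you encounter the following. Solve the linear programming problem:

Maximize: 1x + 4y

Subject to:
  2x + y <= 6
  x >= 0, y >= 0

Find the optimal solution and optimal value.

The feasible region has vertices at [(0, 0), (3, 0), (0, 6)].
Checking objective 1x + 4y at each vertex:
  (0, 0): 1*0 + 4*0 = 0
  (3, 0): 1*3 + 4*0 = 3
  (0, 6): 1*0 + 4*6 = 24
Maximum is 24 at (0, 6).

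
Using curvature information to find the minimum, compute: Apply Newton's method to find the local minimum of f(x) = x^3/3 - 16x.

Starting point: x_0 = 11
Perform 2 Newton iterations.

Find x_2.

f(x) = x^3/3 - 16x
f'(x) = x^2 - 16, f''(x) = 2x
Newton update: x_{n+1} = x_n - (x_n^2 - 16)/(2*x_n)
Step 1: x_0 = 11, f'=105, f''=22, x_1 = 137/22
Step 2: x_1 = 137/22, f'=11025/484, f''=137/11, x_2 = 26513/6028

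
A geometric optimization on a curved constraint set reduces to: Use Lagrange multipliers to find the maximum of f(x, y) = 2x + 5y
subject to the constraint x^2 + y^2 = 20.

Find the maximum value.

Set up Lagrange conditions: grad f = lambda * grad g
  2 = 2*lambda*x
  5 = 2*lambda*y
From these: x/y = 2/5, so x = 2t, y = 5t for some t.
Substitute into constraint: (2t)^2 + (5t)^2 = 20
  t^2 * 29 = 20
  t = sqrt(20/29)
Maximum = 2*x + 5*y = (2^2 + 5^2)*t = 29 * sqrt(20/29) = sqrt(580)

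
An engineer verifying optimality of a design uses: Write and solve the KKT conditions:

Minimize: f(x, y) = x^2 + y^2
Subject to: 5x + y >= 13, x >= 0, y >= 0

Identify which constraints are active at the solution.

KKT conditions for min x^2 + y^2 s.t. 5x + 1y >= 13, x >= 0, y >= 0:
Stationarity: 2x = mu*5 + mu_x, 2y = mu*1 + mu_y, with mu, mu_x, mu_y >= 0
Complementary slackness: mu*(5x + y - 13) = 0, mu_x*x = 0, mu_y*y = 0
(0, 0) is infeasible (5*0 + 1*0 < 13), so if mu = 0 stationarity would force x = mu_x/2 >= 0, y = mu_y/2 >= 0 with mu_x*x = mu_y*y = 0, i.e. x = y = 0: contradiction. Hence mu > 0 and 5x + y = 13 is active.
Try x > 0, y > 0 (so mu_x = mu_y = 0): x = 5*mu/2, y = 1*mu/2
Substitute: 5*(5*mu/2) + 1*(1*mu/2) = 13
  mu*26/2 = 13 => mu = 1
x* = 5/2 > 0, y* = 1/2 > 0, consistent with mu_x = mu_y = 0.
f is convex and the constraints are linear, so this KKT point is the global minimum.
f* = 13/2
Active constraints: 5x + y >= 13 (holds with equality, mu = 1 > 0); x >= 0 and y >= 0 are inactive (mu_x = mu_y = 0).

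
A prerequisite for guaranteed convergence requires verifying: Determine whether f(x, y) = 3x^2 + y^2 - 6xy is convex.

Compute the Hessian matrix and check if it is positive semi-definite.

f(x,y) = 3x^2 + y^2 - 6xy
Hessian H = [[6, -6], [-6, 2]]
trace(H) = 8, det(H) = -24
Eigenvalues: (8 +/- sqrt(160)) / 2 = 10.32, -2.325
Since not both eigenvalues positive, f is neither convex nor concave.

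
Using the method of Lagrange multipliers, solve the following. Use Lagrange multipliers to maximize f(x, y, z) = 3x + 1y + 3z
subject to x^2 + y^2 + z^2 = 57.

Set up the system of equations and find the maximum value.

Lagrange conditions: 3 = 2*lambda*x, 1 = 2*lambda*y, 3 = 2*lambda*z
So x:3 = y:1 = z:3, i.e. x = 3t, y = 1t, z = 3t
Constraint: t^2*(3^2 + 1^2 + 3^2) = 57
  t^2 * 19 = 57  =>  t = sqrt(3)
Maximum = 3*3t + 1*1t + 3*3t = 19*sqrt(3) = sqrt(1083)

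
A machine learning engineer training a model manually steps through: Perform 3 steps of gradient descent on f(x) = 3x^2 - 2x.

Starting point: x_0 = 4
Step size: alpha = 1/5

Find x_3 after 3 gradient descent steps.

f(x) = 3x^2 - 2x, f'(x) = 6x + (-2)
Step 1: f'(4) = 22, x_1 = 4 - 1/5 * 22 = -2/5
Step 2: f'(-2/5) = -22/5, x_2 = -2/5 - 1/5 * -22/5 = 12/25
Step 3: f'(12/25) = 22/25, x_3 = 12/25 - 1/5 * 22/25 = 38/125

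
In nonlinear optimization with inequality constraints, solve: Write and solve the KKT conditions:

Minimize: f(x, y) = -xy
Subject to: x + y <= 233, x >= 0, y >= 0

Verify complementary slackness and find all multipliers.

Problem: min -xy s.t. x + y <= 233 (multiplier lambda), x >= 0 (mu_x), y >= 0 (mu_y)
KKT stationarity: -y + lambda - mu_x = 0, -x + lambda - mu_y = 0, with lambda, mu_x, mu_y >= 0
Complementary slackness: lambda*(x + y - 233) = 0, mu_x*x = 0, mu_y*y = 0
If lambda = 0: y = -mu_x <= 0 and x = -mu_y <= 0 force x = y = 0 with f = 0; but x = y = 233/2 is feasible with f = -54289/4 < 0, so this is not the minimum. Hence lambda > 0 and x + y = 233.
Try x > 0, y > 0 (so mu_x = mu_y = 0): y = lambda, x = lambda => x = y = lambda
x + y = 233 => 2*lambda = 233 => lambda = 233/2
x* = y* = 233/2 > 0, consistent with mu_x = mu_y = 0.
(Any feasible point with x = 0 or y = 0 has f = 0 > -54289/4, so the minimum is not on those boundaries.)
min(-xy) = -54289/4 (i.e. max xy = 54289/4)
Multipliers: lambda = 233/2, mu_x = 0, mu_y = 0
Complementary slackness: lambda*(x + y - 233) = 233/2*(233/2 + 233/2 - 233) = 0, mu_x*x = 0*233/2 = 0, mu_y*y = 0*233/2 = 0. Satisfied.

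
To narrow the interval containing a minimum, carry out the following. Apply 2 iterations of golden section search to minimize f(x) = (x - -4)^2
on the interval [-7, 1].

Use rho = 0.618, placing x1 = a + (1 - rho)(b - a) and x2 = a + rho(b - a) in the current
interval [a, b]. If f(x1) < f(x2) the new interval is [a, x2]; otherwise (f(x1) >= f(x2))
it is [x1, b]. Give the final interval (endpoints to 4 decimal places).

Golden section search for min of f(x) = (x - -4)^2 on [-7, 1].
Each step: x1 = a + (1 - rho)(b - a), x2 = a + rho(b - a); if f(x1) < f(x2) keep [a, x2], otherwise keep [x1, b].
Step 1: [-7.0000, 1.0000], x1=-3.9440 (f=0.0031), x2=-2.0560 (f=3.7791); f(x1) < f(x2) => keep [-7.0000, -2.0560]
Step 2: [-7.0000, -2.0560], x1=-5.1114 (f=1.2352), x2=-3.9446 (f=0.0031); f(x1) > f(x2) => keep [-5.1114, -2.0560]
Final interval: [-5.1114, -2.0560]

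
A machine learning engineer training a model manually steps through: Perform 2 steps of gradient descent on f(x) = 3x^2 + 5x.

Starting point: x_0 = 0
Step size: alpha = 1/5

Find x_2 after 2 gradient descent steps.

f(x) = 3x^2 + 5x, f'(x) = 6x + (5)
Step 1: f'(0) = 5, x_1 = 0 - 1/5 * 5 = -1
Step 2: f'(-1) = -1, x_2 = -1 - 1/5 * -1 = -4/5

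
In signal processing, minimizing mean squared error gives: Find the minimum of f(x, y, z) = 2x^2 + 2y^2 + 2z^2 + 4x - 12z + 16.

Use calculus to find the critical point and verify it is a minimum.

f(x,y,z) = 2x^2 + 2y^2 + 2z^2 + 4x - 12z + 16
df/dx = 4x + (4) = 0 => x = -1
df/dy = 4y + (0) = 0 => y = 0
df/dz = 4z + (-12) = 0 => z = 3
f(-1,0,3) = 2*(-1)^2 + 2*(0)^2 + 2*(3)^2 + 4*(-1) + -12*(3) + 16 = -4
Hessian is diagonal with entries 4, 4, 4 > 0, confirmed minimum.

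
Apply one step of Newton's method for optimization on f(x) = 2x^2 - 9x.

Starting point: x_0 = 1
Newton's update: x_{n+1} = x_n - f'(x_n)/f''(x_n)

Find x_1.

f(x) = 2x^2 - 9x
f'(x) = 4x + (-9), f''(x) = 4
Newton step: x_1 = x_0 - f'(x_0)/f''(x_0)
f'(1) = -5
x_1 = 1 - -5/4 = 9/4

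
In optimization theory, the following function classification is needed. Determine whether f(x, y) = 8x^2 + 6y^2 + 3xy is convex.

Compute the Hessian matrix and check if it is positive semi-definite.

f(x,y) = 8x^2 + 6y^2 + 3xy
Hessian H = [[16, 3], [3, 12]]
trace(H) = 28, det(H) = 183
Eigenvalues: (28 +/- sqrt(52)) / 2 = 17.61, 10.39
Since both eigenvalues > 0, f is convex.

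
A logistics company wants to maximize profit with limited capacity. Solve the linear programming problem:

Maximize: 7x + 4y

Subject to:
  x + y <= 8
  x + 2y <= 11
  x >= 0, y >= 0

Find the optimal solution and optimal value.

Feasible vertices: (0, 0), (0, 11/2), (5, 3), (8, 0)
Objective 7x + 4y at each:
  (0, 0): 0
  (0, 11/2): 22
  (5, 3): 47
  (8, 0): 56
Maximum is 56 at (8, 0).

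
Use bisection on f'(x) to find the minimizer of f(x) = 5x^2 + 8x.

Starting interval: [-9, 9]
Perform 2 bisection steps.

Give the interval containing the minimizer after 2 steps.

Finding critical point of f(x) = 5x^2 + 8x using bisection on f'(x) = 10x + 8.
f'(x) = 0 when x = -4/5.
Starting interval: [-9, 9]
Step 1: mid = 0, f'(mid) = 8, new interval = [-9, 0]
Step 2: mid = -9/2, f'(mid) = -37, new interval = [-9/2, 0]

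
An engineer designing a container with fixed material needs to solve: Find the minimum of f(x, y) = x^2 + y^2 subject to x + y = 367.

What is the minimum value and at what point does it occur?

Substitute y = 367 - x into f(x,y) = x^2 + y^2:
g(x) = x^2 + (367 - x)^2 = 2x^2 - 734x + 134689
g'(x) = 4x - 734 = 0  =>  x = 367/2
y = 367 - 367/2 = 367/2
Minimum value = (367/2)^2 + (367/2)^2 = 134689/2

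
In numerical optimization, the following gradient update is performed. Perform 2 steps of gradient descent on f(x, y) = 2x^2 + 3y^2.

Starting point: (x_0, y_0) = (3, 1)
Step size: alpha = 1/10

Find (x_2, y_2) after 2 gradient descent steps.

f(x,y) = 2x^2 + 3y^2
grad_x = 4x + 0y, grad_y = 6y + 0x
Step 1: grad = (12, 6), (9/5, 2/5)
Step 2: grad = (36/5, 12/5), (27/25, 4/25)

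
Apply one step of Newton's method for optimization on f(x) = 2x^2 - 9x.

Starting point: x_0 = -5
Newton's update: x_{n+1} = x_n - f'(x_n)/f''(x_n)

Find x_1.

f(x) = 2x^2 - 9x
f'(x) = 4x + (-9), f''(x) = 4
Newton step: x_1 = x_0 - f'(x_0)/f''(x_0)
f'(-5) = -29
x_1 = -5 - -29/4 = 9/4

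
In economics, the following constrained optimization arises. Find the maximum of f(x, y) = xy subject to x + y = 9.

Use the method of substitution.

Substitute y = 9 - x into f(x,y) = xy:
g(x) = x(9 - x) = 9x - x^2
g'(x) = 9 - 2x = 0  =>  x = 9/2
y = 9 - 9/2 = 9/2
Maximum value = (9/2) * (9/2) = 81/4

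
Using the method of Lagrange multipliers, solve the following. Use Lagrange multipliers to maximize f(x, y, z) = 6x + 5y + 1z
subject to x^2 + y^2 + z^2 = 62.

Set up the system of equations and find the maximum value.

Lagrange conditions: 6 = 2*lambda*x, 5 = 2*lambda*y, 1 = 2*lambda*z
So x:6 = y:5 = z:1, i.e. x = 6t, y = 5t, z = 1t
Constraint: t^2*(6^2 + 5^2 + 1^2) = 62
  t^2 * 62 = 62  =>  t = sqrt(1)
Maximum = 6*6t + 5*5t + 1*1t = 62*sqrt(1) = 62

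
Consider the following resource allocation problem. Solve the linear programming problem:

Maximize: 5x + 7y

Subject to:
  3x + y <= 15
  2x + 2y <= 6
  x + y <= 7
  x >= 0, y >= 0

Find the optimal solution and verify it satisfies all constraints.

Feasible vertices: (0, 0), (0, 3), (3, 0)
Objective 5x + 7y at each vertex:
  (0, 0): 0
  (0, 3): 21
  (3, 0): 15
Maximum is 21 at (0, 3).
Verify constraints at (x, y) = (0, 3):
  3*0 + 1*3 = 3 <= 15
  2*0 + 2*3 = 6 <= 6 (active)
  1*0 + 1*3 = 3 <= 7
  x = 0 >= 0, y = 3 >= 0. All constraints satisfied.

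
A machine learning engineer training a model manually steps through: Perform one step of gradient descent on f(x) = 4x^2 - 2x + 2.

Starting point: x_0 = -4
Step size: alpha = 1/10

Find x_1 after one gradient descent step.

f(x) = 4x^2 - 2x + 2
f'(x) = 8x - 2
f'(-4) = 8*-4 + (-2) = -34
x_1 = x_0 - alpha * f'(x_0) = -4 - 1/10 * -34 = -3/5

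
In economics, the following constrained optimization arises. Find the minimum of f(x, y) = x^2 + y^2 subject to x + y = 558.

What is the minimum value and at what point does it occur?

Substitute y = 558 - x into f(x,y) = x^2 + y^2:
g(x) = x^2 + (558 - x)^2 = 2x^2 - 1116x + 311364
g'(x) = 4x - 1116 = 0  =>  x = 279
y = 558 - 279 = 279
Minimum value = 279^2 + 279^2 = 155682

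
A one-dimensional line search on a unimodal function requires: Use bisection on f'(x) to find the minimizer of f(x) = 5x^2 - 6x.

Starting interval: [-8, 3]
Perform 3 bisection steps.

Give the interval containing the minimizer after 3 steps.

Finding critical point of f(x) = 5x^2 - 6x using bisection on f'(x) = 10x + -6.
f'(x) = 0 when x = 3/5.
Starting interval: [-8, 3]
Step 1: mid = -5/2, f'(mid) = -31, new interval = [-5/2, 3]
Step 2: mid = 1/4, f'(mid) = -7/2, new interval = [1/4, 3]
Step 3: mid = 13/8, f'(mid) = 41/4, new interval = [1/4, 13/8]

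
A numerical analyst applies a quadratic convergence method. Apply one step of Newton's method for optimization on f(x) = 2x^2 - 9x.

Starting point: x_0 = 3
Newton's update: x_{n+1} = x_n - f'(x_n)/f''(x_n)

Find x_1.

f(x) = 2x^2 - 9x
f'(x) = 4x + (-9), f''(x) = 4
Newton step: x_1 = x_0 - f'(x_0)/f''(x_0)
f'(3) = 3
x_1 = 3 - 3/4 = 9/4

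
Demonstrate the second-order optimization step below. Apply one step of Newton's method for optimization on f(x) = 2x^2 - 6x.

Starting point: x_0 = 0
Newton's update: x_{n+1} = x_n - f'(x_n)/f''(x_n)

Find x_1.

f(x) = 2x^2 - 6x
f'(x) = 4x + (-6), f''(x) = 4
Newton step: x_1 = x_0 - f'(x_0)/f''(x_0)
f'(0) = -6
x_1 = 0 - -6/4 = 3/2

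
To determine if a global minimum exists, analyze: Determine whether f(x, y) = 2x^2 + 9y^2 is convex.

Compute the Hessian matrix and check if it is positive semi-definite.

f(x,y) = 2x^2 + 9y^2
Hessian H = [[4, 0], [0, 18]]
trace(H) = 22, det(H) = 72
Eigenvalues: (22 +/- sqrt(196)) / 2 = 18, 4
Since both eigenvalues > 0, f is convex.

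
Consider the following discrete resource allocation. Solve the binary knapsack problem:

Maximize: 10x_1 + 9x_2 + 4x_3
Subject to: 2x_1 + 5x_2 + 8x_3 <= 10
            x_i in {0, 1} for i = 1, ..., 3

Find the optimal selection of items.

Items: item 1 (v=10, w=2), item 2 (v=9, w=5), item 3 (v=4, w=8)
Capacity: 10
Checking all 8 subsets (w = total weight, v = total value):
  {}: w = 0, v = 0
  {1}: w = 2, v = 10
  {2}: w = 5, v = 9
  {3}: w = 8, v = 4
  {1, 2}: w = 7, v = 19
  {1, 3}: w = 10, v = 14
  {2, 3}: w = 13 > 10, infeasible
  {1, 2, 3}: w = 15 > 10, infeasible
Best feasible subset: items [1, 2]
Total weight: 7 <= 10, total value: 19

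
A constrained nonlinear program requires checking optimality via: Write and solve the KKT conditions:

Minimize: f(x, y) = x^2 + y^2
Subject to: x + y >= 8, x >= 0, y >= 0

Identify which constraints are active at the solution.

KKT conditions for min x^2 + y^2 s.t. 1x + 1y >= 8, x >= 0, y >= 0:
Stationarity: 2x = mu*1 + mu_x, 2y = mu*1 + mu_y, with mu, mu_x, mu_y >= 0
Complementary slackness: mu*(x + y - 8) = 0, mu_x*x = 0, mu_y*y = 0
(0, 0) is infeasible (1*0 + 1*0 < 8), so if mu = 0 stationarity would force x = mu_x/2 >= 0, y = mu_y/2 >= 0 with mu_x*x = mu_y*y = 0, i.e. x = y = 0: contradiction. Hence mu > 0 and x + y = 8 is active.
Try x > 0, y > 0 (so mu_x = mu_y = 0): x = 1*mu/2, y = 1*mu/2
Substitute: 1*(1*mu/2) + 1*(1*mu/2) = 8
  mu*2/2 = 8 => mu = 8
x* = 4 > 0, y* = 4 > 0, consistent with mu_x = mu_y = 0.
f is convex and the constraints are linear, so this KKT point is the global minimum.
f* = 32
Active constraints: x + y >= 8 (holds with equality, mu = 8 > 0); x >= 0 and y >= 0 are inactive (mu_x = mu_y = 0).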